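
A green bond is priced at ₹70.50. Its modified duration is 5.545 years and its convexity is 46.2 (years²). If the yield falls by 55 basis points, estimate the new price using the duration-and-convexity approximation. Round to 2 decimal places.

₹72.70

Duration effect: -D_mod·Δy = -5.545 × (-0.0055) = +0.0304975
Convexity effect: ½·C·(Δy)² = 0.5 × 46.2 × (-0.0055)² = +0.000698775
ΔP/P ≈ +0.0304975 + 0.000698775 = +0.031196275
New price ≈ 70.50 × (1 + 0.031196275) = 72.6993373875.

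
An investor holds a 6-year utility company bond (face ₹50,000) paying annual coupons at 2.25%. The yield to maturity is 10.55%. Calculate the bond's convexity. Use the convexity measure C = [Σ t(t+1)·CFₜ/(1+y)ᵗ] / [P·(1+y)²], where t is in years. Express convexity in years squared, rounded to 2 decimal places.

31.23

With y = 0.1055:
  t   CF        PV=CF/(1+0.1055)^t    t·PV        t(t+1)·PV
  1     1,125.00     1,017.6391     1,017.6391       2,035.2782
  2     1,125.00       920.5238     1,841.0476       5,523.1429
  3     1,125.00       832.6764     2,498.0293       9,992.1174
  4     1,125.00       753.2125     3,012.8501      15,064.2506
  5     1,125.00       681.3320     3,406.6600      20,439.9600
  6    51,125.00    28,007.9189   168,047.5131   1,176,332.5919
  Σ                 32,213.3027   179,823.7393   1,229,387.3410
P = 32,213.3027.
Convexity = Σ t(t+1)·PV / [P·(1+y)²] = 1,229,387.3410 / (32,213.3027 × 1.222130) = 31.22741.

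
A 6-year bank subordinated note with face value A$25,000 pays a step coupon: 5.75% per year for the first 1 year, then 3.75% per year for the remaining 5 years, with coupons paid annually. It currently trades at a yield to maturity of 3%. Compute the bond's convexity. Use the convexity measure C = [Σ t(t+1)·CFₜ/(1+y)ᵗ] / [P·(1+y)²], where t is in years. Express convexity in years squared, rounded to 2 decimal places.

With y = 0.03:
  t   CF        PV=CF/(1+0.03)^t    t·PV        t(t+1)·PV
  1     1,437.50     1,395.6311     1,395.6311       2,791.2621
  2       937.50       883.6837     1,767.3673       5,302.1020
  3       937.50       857.9453     2,573.8359      10,295.3437
  4       937.50       832.9566     3,331.8264      16,659.1321
  5       937.50       808.6957     4,043.4787      24,260.8721
  6    25,937.50    21,722.2479   130,333.4874     912,334.4121
  Σ                 26,501.1603   143,445.6269     971,643.1241
P = 26,501.1603.
Convexity = Σ t(t+1)·PV / [P·(1+y)²] = 971,643.1241 / (26,501.1603 × 1.060900) = 34.55950.

34.56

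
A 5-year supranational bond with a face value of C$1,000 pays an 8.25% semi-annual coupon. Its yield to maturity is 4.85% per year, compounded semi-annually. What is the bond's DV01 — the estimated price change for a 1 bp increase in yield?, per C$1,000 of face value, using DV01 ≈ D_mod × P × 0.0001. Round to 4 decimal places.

C$0.4780

Periodic yield y = 0.02425.
  t   CF        PV=CF/(1+0.02425)^t    t·PV
  1        41.25        40.2734        40.2734
  2        41.25        39.3199        78.6397
  3        41.25        38.3889       115.1668
  4        41.25        37.4800       149.9202
  5        41.25        36.5927       182.9633
  6        41.25        35.7263       214.3578
  7        41.25        34.8805       244.1632
  8        41.25        34.0546       272.4370
  9        41.25        33.2484       299.2352
  10    1,041.25       819.3987     8,193.9873
  Σ                  1,149.3634     9,791.1440
P = 1,149.3634; D_Mac = 8.51875 half-year periods = 4.25938 yrs; D_mod = 4.15853 yrs.
DV01 ≈ 4.15853 × 1,149.3634 × 0.0001 = 0.477967.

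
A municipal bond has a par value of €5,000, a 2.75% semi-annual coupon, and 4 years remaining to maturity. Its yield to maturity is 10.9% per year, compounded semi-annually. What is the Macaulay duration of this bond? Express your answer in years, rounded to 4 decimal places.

Periodic yield y = 0.0545. Discount each cash flow and weight by its period:
  t   CF        PV=CF/(1+0.0545)^t    t·PV
  1        68.75        65.1968        65.1968
  2        68.75        61.8272       123.6544
  3        68.75        58.6318       175.8953
  4        68.75        55.6015       222.4059
  5        68.75        52.7278       263.6391
  6        68.75        50.0027       300.0160
  7        68.75        47.4184       331.9286
  8     5,068.75     3,315.3410    26,522.7277
  Σ                  3,706.7470    28,005.4637
Price P = Σ PV = 3,706.7470.
Macaulay duration = Σ(t·PV) / P = 28,005.4637 / 3,706.7470 = 7.55527 half-year periods.
In years: 7.55527 / 2 = 3.77763 years.

3.7776 years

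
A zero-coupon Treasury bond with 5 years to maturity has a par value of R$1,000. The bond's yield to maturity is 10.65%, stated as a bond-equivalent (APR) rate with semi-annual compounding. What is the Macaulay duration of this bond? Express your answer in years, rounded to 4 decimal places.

A zero-coupon bond has a single cash flow at maturity, so its Macaulay duration equals its maturity: 5 years.
(Equivalently: 10 semi-annual periods ÷ 2 = 5 years.)

5.0000 years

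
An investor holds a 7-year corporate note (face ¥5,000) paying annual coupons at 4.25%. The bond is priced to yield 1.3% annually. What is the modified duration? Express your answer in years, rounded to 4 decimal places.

Periodic yield y = 0.013. First find Macaulay duration:
  t   CF        PV=CF/(1+0.013)^t    t·PV
  1       212.50       209.7730       209.7730
  2       212.50       207.0809       414.1618
  3       212.50       204.4234       613.2702
  4       212.50       201.8000       807.2000
  5       212.50       199.2103       996.0513
  6       212.50       196.6538     1,179.9226
  7     5,212.50     4,761.8965    33,333.2754
  Σ                  5,980.8378    37,553.6542
P = 5,980.8378; Macaulay duration = 37,553.6542 / 5,980.8378 = 6.27900 years.
Modified duration = D_Mac / (1 + y) = 6.27900 / 1.013 = 6.19842 years.

6.1984 years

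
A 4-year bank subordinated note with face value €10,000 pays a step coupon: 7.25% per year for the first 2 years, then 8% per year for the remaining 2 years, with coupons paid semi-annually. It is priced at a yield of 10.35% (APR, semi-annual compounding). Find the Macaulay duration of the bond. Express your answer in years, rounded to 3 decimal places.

3.510 years

Periodic yield y = 0.05175. Discount each cash flow and weight by its period:
  t   CF        PV=CF/(1+0.05175)^t    t·PV
  1       362.50       344.6637       344.6637
  2       362.50       327.7049       655.4099
  3       362.50       311.5806       934.7419
  4       362.50       296.2497     1,184.9988
  5       400.00       310.8117     1,554.0586
  6       400.00       295.5186     1,773.1118
  7       400.00       280.9780     1,966.8461
  8    10,400.00     6,945.9743    55,567.7946
  Σ                  9,113.4816    63,981.6254
Price P = Σ PV = 9,113.4816.
Macaulay duration = Σ(t·PV) / P = 63,981.6254 / 9,113.4816 = 7.02055 half-year periods.
In years: 7.02055 / 2 = 3.51027 years.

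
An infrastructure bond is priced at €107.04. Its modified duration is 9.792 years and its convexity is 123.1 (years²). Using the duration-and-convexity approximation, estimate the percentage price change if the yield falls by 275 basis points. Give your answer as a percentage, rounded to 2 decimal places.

Duration effect: -D_mod·Δy = -9.792 × (-0.0275) = +0.269280
Convexity effect: ½·C·(Δy)² = 0.5 × 123.1 × (-0.0275)² = +0.0465471875
ΔP/P ≈ +0.269280 + 0.0465471875 = +0.3158271875
= +31.58271875%.

+31.58%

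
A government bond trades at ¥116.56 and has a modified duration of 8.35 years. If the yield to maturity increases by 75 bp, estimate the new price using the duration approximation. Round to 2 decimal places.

¥109.26

Duration approximation: ΔP/P ≈ -D_mod · Δy = -8.35 × (+0.0075) = -0.062625.
New price ≈ 116.56 × (1 - 0.062625) = 109.26043.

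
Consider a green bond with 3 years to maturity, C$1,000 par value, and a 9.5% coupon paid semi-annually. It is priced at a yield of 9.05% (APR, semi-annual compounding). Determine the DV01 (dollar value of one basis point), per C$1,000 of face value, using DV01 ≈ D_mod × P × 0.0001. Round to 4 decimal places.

C$0.2596

Periodic yield y = 0.04525.
  t   CF        PV=CF/(1+0.04525)^t    t·PV
  1        47.50        45.4437        45.4437
  2        47.50        43.4764        86.9527
  3        47.50        41.5942       124.7827
  4        47.50        39.7936       159.1743
  5        47.50        38.0709       190.3543
  6     1,047.50       803.2172     4,819.3029
  Σ                  1,011.5959     5,426.0106
P = 1,011.5959; D_Mac = 5.36381 half-year periods = 2.68191 yrs; D_mod = 2.56580 yrs.
DV01 ≈ 2.56580 × 1,011.5959 × 0.0001 = 0.259556.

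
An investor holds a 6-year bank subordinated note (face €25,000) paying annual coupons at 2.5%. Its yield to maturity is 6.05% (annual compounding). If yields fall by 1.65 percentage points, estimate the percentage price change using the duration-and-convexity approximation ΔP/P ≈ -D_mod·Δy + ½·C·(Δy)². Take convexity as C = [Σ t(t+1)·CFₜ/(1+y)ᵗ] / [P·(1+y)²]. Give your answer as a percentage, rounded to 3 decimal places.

+9.181%

With y = 0.0605:
  t   CF        PV=CF/(1+0.0605)^t    t·PV        t(t+1)·PV
  1       625.00       589.3446       589.3446       1,178.6893
  2       625.00       555.7234     1,111.4468       3,334.3403
  3       625.00       524.0202     1,572.0605       6,288.2420
  4       625.00       494.1256     1,976.5023       9,882.5113
  5       625.00       465.9364     2,329.6821      13,978.0924
  6    25,625.00    18,013.5719   108,081.4313     756,570.0191
  Σ                 20,642.7221   115,660.4676     791,231.8945
P = 20,642.7221; D_Mac = 5.60297 yrs; D_mod = 5.28332 yrs; C = 34.08125.
Duration effect: -5.28332 × (-0.0165) = +0.087175
Convexity effect: 0.5 × 34.08125 × (-0.0165)² = +0.0046393
ΔP/P ≈ +0.087175 + 0.0046393 = +0.091814 = +9.1814%.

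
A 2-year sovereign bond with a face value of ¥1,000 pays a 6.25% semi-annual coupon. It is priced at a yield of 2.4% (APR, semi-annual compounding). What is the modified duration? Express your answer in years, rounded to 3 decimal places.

1.892 years

Periodic yield y = 0.012. First find Macaulay duration:
  t   CF        PV=CF/(1+0.012)^t    t·PV
  1        31.25        30.8794        30.8794
  2        31.25        30.5133        61.0266
  3        31.25        30.1515        90.4544
  4     1,031.25       983.2001     3,932.8004
  Σ                  1,074.7443     4,115.1608
P = 1,074.7443; Macaulay duration = 4,115.1608 / 1,074.7443 = 3.82897 half-year periods = 1.91448 years.
Modified duration = D_Mac / (1 + y) = 1.91448 / 1.012 = 1.89178 years.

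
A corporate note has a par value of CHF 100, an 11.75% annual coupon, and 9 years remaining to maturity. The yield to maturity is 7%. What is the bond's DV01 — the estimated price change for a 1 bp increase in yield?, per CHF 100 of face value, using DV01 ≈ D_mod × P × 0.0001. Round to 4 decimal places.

Periodic yield y = 0.07.
  t   CF        PV=CF/(1+0.07)^t    t·PV
  1        11.75        10.9813        10.9813
  2        11.75        10.2629        20.5258
  3        11.75         9.5915        28.7745
  4        11.75         8.9640        35.8561
  5        11.75         8.3776        41.8879
  6        11.75         7.8295        46.9771
  7        11.75         7.3173        51.2212
  8        11.75         6.8386        54.7089
  9       111.75        60.7846       547.0614
  Σ                    130.9474       837.9941
P = 130.9474; D_Mac = 6.39947 yrs; D_mod = 5.98082 yrs.
DV01 ≈ 5.98082 × 130.9474 × 0.0001 = 0.078317.

CHF 0.0783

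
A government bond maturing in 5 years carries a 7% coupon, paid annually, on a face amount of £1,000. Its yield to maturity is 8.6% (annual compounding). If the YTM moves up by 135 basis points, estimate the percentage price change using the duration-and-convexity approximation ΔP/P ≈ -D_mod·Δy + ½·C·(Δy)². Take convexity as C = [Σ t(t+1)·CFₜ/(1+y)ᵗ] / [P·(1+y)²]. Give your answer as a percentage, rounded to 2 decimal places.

With y = 0.086:
  t   CF        PV=CF/(1+0.086)^t    t·PV        t(t+1)·PV
  1        70.00        64.4567        64.4567         128.9134
  2        70.00        59.3524       118.7048         356.1145
  3        70.00        54.6523       163.9569         655.8278
  4        70.00        50.3244       201.2977       1,006.4883
  5     1,070.00       708.3284     3,541.6420      21,249.8518
  Σ                    937.1143     4,090.0581      23,397.1958
P = 937.1143; D_Mac = 4.36452 yrs; D_mod = 4.01890 yrs; C = 21.16955.
Duration effect: -4.01890 × (+0.0135) = -0.054255
Convexity effect: 0.5 × 21.16955 × (0.0135)² = +0.0019291
ΔP/P ≈ -0.054255 + 0.0019291 = -0.052326 = -5.2326%.

-5.23%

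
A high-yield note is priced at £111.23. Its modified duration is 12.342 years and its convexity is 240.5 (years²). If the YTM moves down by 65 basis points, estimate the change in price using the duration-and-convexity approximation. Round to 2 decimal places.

Duration effect: -D_mod·Δy = -12.342 × (-0.0065) = +0.080223
Convexity effect: ½·C·(Δy)² = 0.5 × 240.5 × (-0.0065)² = +0.0050805625
ΔP/P ≈ +0.080223 + 0.0050805625 = +0.0853035625
ΔP ≈ 111.23 × (+0.0853035625) = +9.488315256875.

+£9.49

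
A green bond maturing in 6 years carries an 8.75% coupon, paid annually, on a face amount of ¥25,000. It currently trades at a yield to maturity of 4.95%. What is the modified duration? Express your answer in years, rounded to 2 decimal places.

Periodic yield y = 0.0495. First find Macaulay duration:
  t   CF        PV=CF/(1+0.0495)^t    t·PV
  1     2,187.50     2,084.3259     2,084.3259
  2     2,187.50     1,986.0180     3,972.0360
  3     2,187.50     1,892.3468     5,677.0404
  4     2,187.50     1,803.0937     7,212.3747
  5     2,187.50     1,718.0502     8,590.2510
  6    27,187.50    20,345.7928   122,074.7566
  Σ                 29,829.6273   149,610.7846
P = 29,829.6273; Macaulay duration = 149,610.7846 / 29,829.6273 = 5.01551 years.
Modified duration = D_Mac / (1 + y) = 5.01551 / 1.0495 = 4.77895 years.

4.78 years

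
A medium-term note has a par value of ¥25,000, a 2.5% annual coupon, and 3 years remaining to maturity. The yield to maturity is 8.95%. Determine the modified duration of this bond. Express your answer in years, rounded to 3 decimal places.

2.680 years

Periodic yield y = 0.0895. First find Macaulay duration:
  t   CF        PV=CF/(1+0.0895)^t    t·PV
  1       625.00       573.6576       573.6576
  2       625.00       526.5329     1,053.0659
  3    25,625.00    19,814.4568    59,443.3703
  Σ                 20,914.6474    61,070.0938
P = 20,914.6474; Macaulay duration = 61,070.0938 / 20,914.6474 = 2.91997 years.
Modified duration = D_Mac / (1 + y) = 2.91997 / 1.0895 = 2.68010 years.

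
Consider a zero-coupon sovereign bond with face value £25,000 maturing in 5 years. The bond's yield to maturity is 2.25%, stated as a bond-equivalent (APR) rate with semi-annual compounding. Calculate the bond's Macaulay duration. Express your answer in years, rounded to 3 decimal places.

5.000 years

A zero-coupon bond has a single cash flow at maturity, so its Macaulay duration equals its maturity: 5 years.
(Equivalently: 10 semi-annual periods ÷ 2 = 5 years.)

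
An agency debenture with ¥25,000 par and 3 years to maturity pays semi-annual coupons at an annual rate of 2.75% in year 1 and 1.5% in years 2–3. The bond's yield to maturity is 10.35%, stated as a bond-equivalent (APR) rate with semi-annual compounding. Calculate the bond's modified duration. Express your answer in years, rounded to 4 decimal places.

Periodic yield y = 0.05175. First find Macaulay duration:
  t   CF        PV=CF/(1+0.05175)^t    t·PV
  1       343.75       326.8362       326.8362
  2       343.75       310.7547       621.5093
  3       187.50       161.1624       483.4872
  4       187.50       153.2326       612.9304
  5       187.50       145.6930       728.4650
  6    25,187.50    18,608.4388   111,650.6330
  Σ                 19,706.1177   114,423.8612
P = 19,706.1177; Macaulay duration = 114,423.8612 / 19,706.1177 = 5.80651 half-year periods = 2.90326 years.
Modified duration = D_Mac / (1 + y) = 2.90326 / 1.05175 = 2.76041 years.

2.7604 years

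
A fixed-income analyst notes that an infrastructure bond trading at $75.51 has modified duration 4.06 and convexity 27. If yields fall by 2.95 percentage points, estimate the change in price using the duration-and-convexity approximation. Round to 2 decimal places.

+$9.93

Duration effect: -D_mod·Δy = -4.06 × (-0.0295) = +0.119770
Convexity effect: ½·C·(Δy)² = 0.5 × 27 × (-0.0295)² = +0.011748375
ΔP/P ≈ +0.119770 + 0.011748375 = +0.131518375
ΔP ≈ 75.51 × (+0.131518375) = +9.93095249625.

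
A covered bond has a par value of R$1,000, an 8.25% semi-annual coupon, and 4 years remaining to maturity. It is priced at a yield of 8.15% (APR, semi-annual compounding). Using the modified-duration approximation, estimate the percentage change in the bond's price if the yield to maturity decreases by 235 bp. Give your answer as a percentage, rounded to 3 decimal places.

Periodic yield y = 0.04075. Modified duration first:
  t   CF        PV=CF/(1+0.04075)^t    t·PV
  1        41.25        39.6349        39.6349
  2        41.25        38.0830        76.1660
  3        41.25        36.5919       109.7756
  4        41.25        35.1591       140.6366
  5        41.25        33.7825       168.9125
  6        41.25        32.4598       194.7586
  7        41.25        31.1888       218.3218
  8     1,041.25       756.4560     6,051.6478
  Σ                  1,003.3560     6,999.8538
P = 1,003.3560; D_Mac = 6.97644 half-year periods = 3.48822 yrs; D_mod = 3.48822/(1+0.04075) = 3.35164 yrs.
ΔP/P ≈ -D_mod · Δy = -3.35164 × (-0.0235) = +0.078764 = +7.8764%.

+7.876%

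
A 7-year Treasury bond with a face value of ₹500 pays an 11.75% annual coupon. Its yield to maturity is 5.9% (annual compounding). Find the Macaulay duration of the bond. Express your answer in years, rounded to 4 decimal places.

5.3993 years

Periodic yield y = 0.059. Discount each cash flow and weight by its year:
  t   CF        PV=CF/(1+0.059)^t    t·PV
  1        58.75        55.4769        55.4769
  2        58.75        52.3861       104.7722
  3        58.75        49.4675       148.4025
  4        58.75        46.7115       186.8461
  5        58.75        44.1091       220.5454
  6        58.75        41.6516       249.9098
  7       558.75       374.0639     2,618.4474
  Σ                    663.8666     3,584.4003
Price P = Σ PV = 663.8666.
Macaulay duration = Σ(t·PV) / P = 3,584.4003 / 663.8666 = 5.39928 years.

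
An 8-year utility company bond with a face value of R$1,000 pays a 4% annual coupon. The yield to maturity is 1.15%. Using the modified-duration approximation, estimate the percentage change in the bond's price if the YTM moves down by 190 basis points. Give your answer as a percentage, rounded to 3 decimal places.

Periodic yield y = 0.0115. Modified duration first:
  t   CF        PV=CF/(1+0.0115)^t    t·PV
  1        40.00        39.5452        39.5452
  2        40.00        39.0956        78.1913
  3        40.00        38.6511       115.9534
  4        40.00        38.2117       152.8468
  5        40.00        37.7773       188.8863
  6        40.00        37.3478       224.0866
  7        40.00        36.9232       258.4621
  8     1,040.00       949.0875     7,592.6998
  Σ                  1,216.6394     8,650.6716
P = 1,216.6394; D_Mac = 7.11030 yrs; D_mod = 7.11030/(1+0.0115) = 7.02946 yrs.
ΔP/P ≈ -D_mod · Δy = -7.02946 × (-0.019) = +0.133560 = +13.3560%.

+13.356%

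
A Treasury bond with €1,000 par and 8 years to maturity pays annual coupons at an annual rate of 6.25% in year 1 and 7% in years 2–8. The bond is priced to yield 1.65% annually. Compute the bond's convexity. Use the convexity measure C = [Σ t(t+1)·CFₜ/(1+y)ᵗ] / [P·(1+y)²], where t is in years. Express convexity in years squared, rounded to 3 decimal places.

With y = 0.0165:
  t   CF        PV=CF/(1+0.0165)^t    t·PV        t(t+1)·PV
  1        62.50        61.4855        61.4855         122.9710
  2        70.00        67.7459       135.4919         406.4756
  3        70.00        66.6463       199.9388         799.7553
  4        70.00        65.5645       262.2579       1,311.2893
  5        70.00        64.5002       322.5010       1,935.0063
  6        70.00        63.4532       380.7194       2,665.0357
  7        70.00        62.4232       436.9627       3,495.7019
  8     1,070.00       938.6955     7,509.5636      67,586.0726
  Σ                  1,390.5143     9,308.9208      78,322.3076
P = 1,390.5143.
Convexity = Σ t(t+1)·PV / [P·(1+y)²] = 78,322.3076 / (1,390.5143 × 1.033272) = 54.51239.

54.512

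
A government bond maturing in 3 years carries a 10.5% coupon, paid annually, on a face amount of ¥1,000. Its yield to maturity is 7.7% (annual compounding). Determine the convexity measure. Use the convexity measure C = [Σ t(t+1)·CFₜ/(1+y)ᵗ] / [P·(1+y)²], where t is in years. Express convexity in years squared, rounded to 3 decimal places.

9.125

With y = 0.077:
  t   CF        PV=CF/(1+0.077)^t    t·PV        t(t+1)·PV
  1       105.00        97.4930        97.4930         194.9861
  2       105.00        90.5228       181.0456         543.1367
  3     1,105.00       884.5353     2,653.6059      10,614.4236
  Σ                  1,072.5511     2,932.1445      11,352.5463
P = 1,072.5511.
Convexity = Σ t(t+1)·PV / [P·(1+y)²] = 11,352.5463 / (1,072.5511 × 1.159929) = 9.12523.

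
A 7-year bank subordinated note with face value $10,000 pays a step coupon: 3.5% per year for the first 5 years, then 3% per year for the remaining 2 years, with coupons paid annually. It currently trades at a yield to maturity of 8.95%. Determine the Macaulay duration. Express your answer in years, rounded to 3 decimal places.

6.185 years

Periodic yield y = 0.0895. Discount each cash flow and weight by its year:
  t   CF        PV=CF/(1+0.0895)^t    t·PV
  1       350.00       321.2483       321.2483
  2       350.00       294.8584       589.7169
  3       350.00       270.6365       811.9094
  4       350.00       248.4043       993.6172
  5       350.00       227.9984     1,139.9922
  6       300.00       179.3733     1,076.2399
  7    10,300.00     5,652.5782    39,568.0477
  Σ                  7,195.0975    44,500.7716
Price P = Σ PV = 7,195.0975.
Macaulay duration = Σ(t·PV) / P = 44,500.7716 / 7,195.0975 = 6.18487 years.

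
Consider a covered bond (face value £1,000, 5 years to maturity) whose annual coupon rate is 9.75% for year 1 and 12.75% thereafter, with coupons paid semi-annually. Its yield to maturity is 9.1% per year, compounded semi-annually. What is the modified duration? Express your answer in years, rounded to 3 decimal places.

Periodic yield y = 0.0455. First find Macaulay duration:
  t   CF        PV=CF/(1+0.0455)^t    t·PV
  1        48.75        46.6284        46.6284
  2        48.75        44.5991        89.1983
  3        63.75        55.7838       167.3514
  4        63.75        53.3561       213.4244
  5        63.75        51.0340       255.1702
  6        63.75        48.8131       292.8783
  7        63.75        46.6887       326.8210
  8        63.75        44.6568       357.2546
  9        63.75        42.7134       384.4203
  10    1,063.75       681.7093     6,817.0927
  Σ                  1,115.9827     8,950.2397
P = 1,115.9827; Macaulay duration = 8,950.2397 / 1,115.9827 = 8.02005 half-year periods = 4.01003 years.
Modified duration = D_Mac / (1 + y) = 4.01003 / 1.0455 = 3.83551 years.

3.836 years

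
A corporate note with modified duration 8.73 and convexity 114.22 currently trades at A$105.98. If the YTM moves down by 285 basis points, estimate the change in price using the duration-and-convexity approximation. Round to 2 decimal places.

+A$31.28

Duration effect: -D_mod·Δy = -8.73 × (-0.0285) = +0.248805
Convexity effect: ½·C·(Δy)² = 0.5 × 114.22 × (-0.0285)² = +0.0463875975
ΔP/P ≈ +0.248805 + 0.0463875975 = +0.2951925975
ΔP ≈ 105.98 × (+0.2951925975) = +31.28451148305.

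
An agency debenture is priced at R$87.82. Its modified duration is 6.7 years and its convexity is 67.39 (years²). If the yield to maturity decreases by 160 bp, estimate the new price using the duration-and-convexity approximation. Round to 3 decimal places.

R$97.992

Duration effect: -D_mod·Δy = -6.7 × (-0.016) = +0.107200
Convexity effect: ½·C·(Δy)² = 0.5 × 67.39 × (-0.016)² = +0.00862592
ΔP/P ≈ +0.107200 + 0.00862592 = +0.11582592
New price ≈ 87.82 × (1 + 0.11582592) = 97.9918322944.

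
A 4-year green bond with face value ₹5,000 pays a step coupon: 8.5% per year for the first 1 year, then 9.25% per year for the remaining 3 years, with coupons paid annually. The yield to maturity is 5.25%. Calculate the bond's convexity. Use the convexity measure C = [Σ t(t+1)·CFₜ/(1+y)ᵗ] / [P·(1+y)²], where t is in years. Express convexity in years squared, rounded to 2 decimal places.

With y = 0.0525:
  t   CF        PV=CF/(1+0.0525)^t    t·PV        t(t+1)·PV
  1       425.00       403.8005       403.8005         807.6010
  2       462.50       417.5106       835.0212       2,505.0637
  3       462.50       396.6847     1,190.0540       4,760.2161
  4     5,462.50     4,451.4657    17,805.8628      89,029.3141
  Σ                  5,669.4615    20,234.7386      97,102.1949
P = 5,669.4615.
Convexity = Σ t(t+1)·PV / [P·(1+y)²] = 97,102.1949 / (5,669.4615 × 1.107756) = 15.46119.

15.46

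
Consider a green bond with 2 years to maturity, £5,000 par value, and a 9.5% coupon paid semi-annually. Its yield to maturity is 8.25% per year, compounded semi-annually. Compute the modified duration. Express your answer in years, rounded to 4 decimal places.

1.7956 years

Periodic yield y = 0.04125. First find Macaulay duration:
  t   CF        PV=CF/(1+0.04125)^t    t·PV
  1       237.50       228.0912       228.0912
  2       237.50       219.0552       438.1104
  3       237.50       210.3772       631.1315
  4     5,237.50     4,455.5773    17,822.3090
  Σ                  5,113.1009    19,119.6421
P = 5,113.1009; Macaulay duration = 19,119.6421 / 5,113.1009 = 3.73934 half-year periods = 1.86967 years.
Modified duration = D_Mac / (1 + y) = 1.86967 / 1.04125 = 1.79560 years.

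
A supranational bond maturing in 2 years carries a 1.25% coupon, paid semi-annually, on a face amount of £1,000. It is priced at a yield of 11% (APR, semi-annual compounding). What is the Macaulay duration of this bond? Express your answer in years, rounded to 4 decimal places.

Periodic yield y = 0.055. Discount each cash flow and weight by its period:
  t   CF        PV=CF/(1+0.055)^t    t·PV
  1         6.25         5.9242         5.9242
  2         6.25         5.6153        11.2307
  3         6.25         5.3226        15.9678
  4     1,006.25       812.2618     3,249.0474
  Σ                    829.1239     3,282.1700
Price P = Σ PV = 829.1239.
Macaulay duration = Σ(t·PV) / P = 3,282.1700 / 829.1239 = 3.95860 half-year periods.
In years: 3.95860 / 2 = 1.97930 years.

1.9793 years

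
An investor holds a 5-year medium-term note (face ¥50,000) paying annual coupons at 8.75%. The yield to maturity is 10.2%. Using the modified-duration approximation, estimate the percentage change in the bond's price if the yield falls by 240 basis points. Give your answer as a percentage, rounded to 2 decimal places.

+9.22%

Periodic yield y = 0.102. Modified duration first:
  t   CF        PV=CF/(1+0.102)^t    t·PV
  1     4,375.00     3,970.0544     3,970.0544
  2     4,375.00     3,602.5902     7,205.1805
  3     4,375.00     3,269.1382     9,807.4145
  4     4,375.00     2,966.5500    11,866.2002
  5    54,375.00    33,457.3313   167,286.6567
  Σ                 47,265.6642   200,135.5063
P = 47,265.6642; D_Mac = 4.23427 yrs; D_mod = 4.23427/(1+0.102) = 3.84235 yrs.
ΔP/P ≈ -D_mod · Δy = -3.84235 × (-0.024) = +0.092216 = +9.2216%.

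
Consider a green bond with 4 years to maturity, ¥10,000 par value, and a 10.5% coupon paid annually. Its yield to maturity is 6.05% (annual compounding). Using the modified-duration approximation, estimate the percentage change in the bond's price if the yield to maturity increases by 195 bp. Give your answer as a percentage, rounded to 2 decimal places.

-6.44%

Periodic yield y = 0.0605. Modified duration first:
  t   CF        PV=CF/(1+0.0605)^t    t·PV
  1     1,050.00       990.0990       990.0990
  2     1,050.00       933.6153     1,867.2306
  3     1,050.00       880.3539     2,641.0616
  4    11,050.00     8,736.1400    34,944.5601
  Σ                 11,540.2082    40,442.9513
P = 11,540.2082; D_Mac = 3.50453 yrs; D_mod = 3.50453/(1+0.0605) = 3.30460 yrs.
ΔP/P ≈ -D_mod · Δy = -3.30460 × (+0.0195) = -0.064440 = -6.4440%.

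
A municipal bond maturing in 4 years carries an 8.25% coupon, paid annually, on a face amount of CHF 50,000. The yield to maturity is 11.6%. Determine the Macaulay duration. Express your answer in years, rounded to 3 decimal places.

Periodic yield y = 0.116. Discount each cash flow and weight by its year:
  t   CF        PV=CF/(1+0.116)^t    t·PV
  1     4,125.00     3,696.2366     3,696.2366
  2     4,125.00     3,312.0399     6,624.0799
  3     4,125.00     2,967.7777     8,903.3331
  4    54,125.00    34,893.2266   139,572.9064
  Σ                 44,869.2808   158,796.5560
Price P = Σ PV = 44,869.2808.
Macaulay duration = Σ(t·PV) / P = 158,796.5560 / 44,869.2808 = 3.53909 years.

3.539 years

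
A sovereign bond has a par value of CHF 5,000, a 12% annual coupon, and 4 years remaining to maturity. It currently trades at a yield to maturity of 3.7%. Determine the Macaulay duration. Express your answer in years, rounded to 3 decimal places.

3.480 years

Periodic yield y = 0.037. Discount each cash flow and weight by its year:
  t   CF        PV=CF/(1+0.037)^t    t·PV
  1       600.00       578.5921       578.5921
  2       600.00       557.9480     1,115.8960
  3       600.00       538.0405     1,614.1216
  4     5,600.00     4,842.5376    19,370.1504
  Σ                  6,517.1182    22,678.7601
Price P = Σ PV = 6,517.1182.
Macaulay duration = Σ(t·PV) / P = 22,678.7601 / 6,517.1182 = 3.47988 years.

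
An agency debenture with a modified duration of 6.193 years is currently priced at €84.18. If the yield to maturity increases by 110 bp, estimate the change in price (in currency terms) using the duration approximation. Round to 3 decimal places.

-€5.735

Duration approximation: ΔP/P ≈ -D_mod · Δy = -6.193 × (+0.011) = -0.068123.
ΔP ≈ 84.18 × (-0.068123) = -5.73459414.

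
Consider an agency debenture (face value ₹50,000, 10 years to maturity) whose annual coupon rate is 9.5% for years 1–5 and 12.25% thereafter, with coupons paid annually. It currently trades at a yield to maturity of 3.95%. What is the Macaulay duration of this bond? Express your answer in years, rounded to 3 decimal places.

7.467 years

Periodic yield y = 0.0395. Discount each cash flow and weight by its year:
  t   CF        PV=CF/(1+0.0395)^t    t·PV
  1     4,750.00     4,569.5046     4,569.5046
  2     4,750.00     4,395.8678     8,791.7356
  3     4,750.00     4,228.8290    12,686.4871
  4     4,750.00     4,068.1376    16,272.5504
  5     4,750.00     3,913.5523    19,567.7615
  6     6,125.00     4,854.6635    29,127.9809
  7     6,125.00     4,670.1909    32,691.3366
  8     6,125.00     4,492.7282    35,941.8254
  9     6,125.00     4,322.0088    38,898.0795
  10   56,125.00    38,098.8106   380,988.1057
  Σ                 77,614.2933   579,535.3673
Price P = Σ PV = 77,614.2933.
Macaulay duration = Σ(t·PV) / P = 579,535.3673 / 77,614.2933 = 7.46686 years.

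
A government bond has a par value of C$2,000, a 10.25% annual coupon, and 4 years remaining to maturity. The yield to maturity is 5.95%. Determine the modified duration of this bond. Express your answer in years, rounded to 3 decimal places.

3.316 years

Periodic yield y = 0.0595. First find Macaulay duration:
  t   CF        PV=CF/(1+0.0595)^t    t·PV
  1       205.00       193.4875       193.4875
  2       205.00       182.6215       365.2430
  3       205.00       172.3658       517.0973
  4     2,205.00     1,749.8658     6,999.4633
  Σ                  2,298.3406     8,075.2911
P = 2,298.3406; Macaulay duration = 8,075.2911 / 2,298.3406 = 3.51353 years.
Modified duration = D_Mac / (1 + y) = 3.51353 / 1.0595 = 3.31622 years.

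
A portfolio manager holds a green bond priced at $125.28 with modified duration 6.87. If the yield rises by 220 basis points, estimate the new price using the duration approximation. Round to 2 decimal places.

Duration approximation: ΔP/P ≈ -D_mod · Δy = -6.87 × (+0.022) = -0.151140.
New price ≈ 125.28 × (1 - 0.151140) = 106.3451808.

$106.35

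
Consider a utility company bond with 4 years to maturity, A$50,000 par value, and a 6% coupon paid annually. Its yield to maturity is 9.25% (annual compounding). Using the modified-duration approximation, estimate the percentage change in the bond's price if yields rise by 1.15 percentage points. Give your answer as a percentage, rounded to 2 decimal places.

Periodic yield y = 0.0925. Modified duration first:
  t   CF        PV=CF/(1+0.0925)^t    t·PV
  1     3,000.00     2,745.9954     2,745.9954
  2     3,000.00     2,513.4970     5,026.9939
  3     3,000.00     2,300.6837     6,902.0511
  4    53,000.00    37,204.0387   148,816.1547
  Σ                 44,764.2148   163,491.1951
P = 44,764.2148; D_Mac = 3.65227 yrs; D_mod = 3.65227/(1+0.0925) = 3.34304 yrs.
ΔP/P ≈ -D_mod · Δy = -3.34304 × (+0.0115) = -0.038445 = -3.8445%.

-3.84%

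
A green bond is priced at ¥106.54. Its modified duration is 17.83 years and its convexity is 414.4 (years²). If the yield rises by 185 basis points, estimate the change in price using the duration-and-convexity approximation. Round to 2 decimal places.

Duration effect: -D_mod·Δy = -17.83 × (+0.0185) = -0.329855
Convexity effect: ½·C·(Δy)² = 0.5 × 414.4 × (0.0185)² = +0.0709142
ΔP/P ≈ -0.329855 + 0.0709142 = -0.2589408
ΔP ≈ 106.54 × (-0.2589408) = -27.587552832.

-¥27.59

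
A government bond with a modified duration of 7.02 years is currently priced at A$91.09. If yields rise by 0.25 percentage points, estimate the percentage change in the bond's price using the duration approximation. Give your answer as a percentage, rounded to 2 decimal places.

-1.76%

Duration approximation: ΔP/P ≈ -D_mod · Δy = -7.02 × (+0.0025) = -0.017550.
As a percentage: -1.7550%.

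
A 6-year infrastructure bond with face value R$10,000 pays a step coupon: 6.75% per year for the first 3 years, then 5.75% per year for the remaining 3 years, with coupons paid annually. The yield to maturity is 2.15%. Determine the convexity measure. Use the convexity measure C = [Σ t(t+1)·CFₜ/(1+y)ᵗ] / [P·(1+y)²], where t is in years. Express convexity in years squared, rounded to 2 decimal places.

33.50

With y = 0.0215:
  t   CF        PV=CF/(1+0.0215)^t    t·PV        t(t+1)·PV
  1       675.00       660.7930       660.7930       1,321.5859
  2       675.00       646.8849     1,293.7699       3,881.3096
  3       675.00       633.2696     1,899.8089       7,599.2355
  4       575.00       528.0978     2,112.3912      10,561.9561
  5       575.00       516.9827     2,584.9134      15,509.4803
  6    10,575.00     9,307.8666    55,847.1996     390,930.3971
  Σ                 12,293.8946    64,398.8759     429,803.9644
P = 12,293.8946.
Convexity = Σ t(t+1)·PV / [P·(1+y)²] = 429,803.9644 / (12,293.8946 × 1.043462) = 33.50458.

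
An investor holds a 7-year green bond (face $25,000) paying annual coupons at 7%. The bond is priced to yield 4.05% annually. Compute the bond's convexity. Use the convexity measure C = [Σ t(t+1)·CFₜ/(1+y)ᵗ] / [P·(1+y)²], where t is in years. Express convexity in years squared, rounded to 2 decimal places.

40.72

With y = 0.0405:
  t   CF        PV=CF/(1+0.0405)^t    t·PV        t(t+1)·PV
  1     1,750.00     1,681.8837     1,681.8837       3,363.7674
  2     1,750.00     1,616.4188     3,232.8375       9,698.5125
  3     1,750.00     1,553.5019     4,660.5058      18,642.0231
  4     1,750.00     1,493.0340     5,972.1362      29,860.6809
  5     1,750.00     1,434.9198     7,174.5990      43,047.5938
  6     1,750.00     1,379.0676     8,274.4053      57,920.8374
  7    26,750.00    20,259.5220   141,816.6540   1,134,533.2321
  Σ                 29,418.3478   172,813.0215   1,297,066.6471
P = 29,418.3478.
Convexity = Σ t(t+1)·PV / [P·(1+y)²] = 1,297,066.6471 / (29,418.3478 × 1.082640) = 40.72488.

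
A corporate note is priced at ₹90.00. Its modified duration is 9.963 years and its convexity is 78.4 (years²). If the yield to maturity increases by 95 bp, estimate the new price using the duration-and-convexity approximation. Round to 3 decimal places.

Duration effect: -D_mod·Δy = -9.963 × (+0.0095) = -0.0946485
Convexity effect: ½·C·(Δy)² = 0.5 × 78.4 × (0.0095)² = +0.0035378
ΔP/P ≈ -0.0946485 + 0.0035378 = -0.0911107
New price ≈ 90.00 × (1 - 0.0911107) = 81.800037.

₹81.800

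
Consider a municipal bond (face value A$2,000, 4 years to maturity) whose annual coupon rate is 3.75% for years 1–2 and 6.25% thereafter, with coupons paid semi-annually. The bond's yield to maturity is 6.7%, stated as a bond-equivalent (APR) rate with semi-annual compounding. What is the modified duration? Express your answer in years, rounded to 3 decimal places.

Periodic yield y = 0.0335. First find Macaulay duration:
  t   CF        PV=CF/(1+0.0335)^t    t·PV
  1        37.50        36.2845        36.2845
  2        37.50        35.1083        70.2167
  3        37.50        33.9703       101.9110
  4        37.50        32.8692       131.4769
  5        62.50        53.0063       265.0316
  6        62.50        51.2882       307.7290
  7        62.50        49.6257       347.3799
  8     2,062.50     1,584.5652    12,676.5215
  Σ                  1,876.7177    13,936.5509
P = 1,876.7177; Macaulay duration = 13,936.5509 / 1,876.7177 = 7.42602 half-year periods = 3.71301 years.
Modified duration = D_Mac / (1 + y) = 3.71301 / 1.0335 = 3.59266 years.

3.593 years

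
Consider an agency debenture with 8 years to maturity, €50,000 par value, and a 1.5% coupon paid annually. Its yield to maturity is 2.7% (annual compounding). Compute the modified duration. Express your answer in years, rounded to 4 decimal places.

Periodic yield y = 0.027. First find Macaulay duration:
  t   CF        PV=CF/(1+0.027)^t    t·PV
  1       750.00       730.2824       730.2824
  2       750.00       711.0831     1,422.1663
  3       750.00       692.3886     2,077.1659
  4       750.00       674.1856     2,696.7425
  5       750.00       656.4612     3,282.3059
  6       750.00       639.2027     3,835.2162
  7       750.00       622.3980     4,356.7857
  8    50,750.00    41,008.3691   328,066.9528
  Σ                 45,734.3707   346,467.6177
P = 45,734.3707; Macaulay duration = 346,467.6177 / 45,734.3707 = 7.57565 years.
Modified duration = D_Mac / (1 + y) = 7.57565 / 1.027 = 7.37649 years.

7.3765 years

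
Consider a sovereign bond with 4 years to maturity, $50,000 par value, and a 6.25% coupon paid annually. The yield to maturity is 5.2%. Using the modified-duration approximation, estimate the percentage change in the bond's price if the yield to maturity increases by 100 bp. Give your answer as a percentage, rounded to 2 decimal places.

Periodic yield y = 0.052. Modified duration first:
  t   CF        PV=CF/(1+0.052)^t    t·PV
  1     3,125.00     2,970.5323     2,970.5323
  2     3,125.00     2,823.6999     5,647.3998
  3     3,125.00     2,684.1254     8,052.3762
  4    53,125.00    43,374.6500   173,498.6002
  Σ                 51,853.0077   190,168.9085
P = 51,853.0077; D_Mac = 3.66746 yrs; D_mod = 3.66746/(1+0.052) = 3.48618 yrs.
ΔP/P ≈ -D_mod · Δy = -3.48618 × (+0.01) = -0.034862 = -3.4862%.

-3.49%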